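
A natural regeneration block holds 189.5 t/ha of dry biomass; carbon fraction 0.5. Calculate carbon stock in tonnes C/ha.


Formula: Carbon Stock = Biomass * Carbon Fraction
C = 189.5 t/ha * 0.5
C = 94.8 t C/ha

94.8


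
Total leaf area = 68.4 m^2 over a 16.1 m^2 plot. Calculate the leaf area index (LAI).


Formula: LAI = total leaf area / ground area  (dimensionless)
LAI = 68.4 m^2 / 16.1 m^2
LAI = 4.25

4.25


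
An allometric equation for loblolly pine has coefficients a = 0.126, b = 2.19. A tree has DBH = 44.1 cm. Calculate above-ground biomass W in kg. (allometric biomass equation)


Formula: W = a * DBH^b  (allometric power law)
DBH^b = 44.1^2.19 = 3993.1949
W = 0.126 * 3993.1949 = 503.1 kg

503.1


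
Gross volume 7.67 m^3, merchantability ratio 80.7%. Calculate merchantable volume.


Formula: MV = V_total * (merchantable_pct / 100)
Merchantable fraction = 80.7% / 100 = 0.807
MV = 7.67 m^3 * 0.807 = 6.19 m^3

6.19


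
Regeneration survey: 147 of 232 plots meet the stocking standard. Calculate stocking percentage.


Formula: Stocking % = stocked plots / total plots * 100
Stocking = 147 / 232 * 100
Stocking = 0.6336 * 100 = 63.4%

63.4


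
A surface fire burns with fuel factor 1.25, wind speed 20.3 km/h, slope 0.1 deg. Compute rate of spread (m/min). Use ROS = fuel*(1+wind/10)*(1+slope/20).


Formula: ROS = fuel * (1 + wind/10) * (1 + slope/20)
Wind factor = 1 + 20.3/10 = 3.03
Slope factor = 1 + 0.1/20 = 1.005
ROS = 1.25 * 3.03 * 1.005 = 3.81 m/min

3.81


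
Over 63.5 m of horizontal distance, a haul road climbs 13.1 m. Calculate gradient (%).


Formula: Gradient = rise / run * 100
Gradient = 13.1 / 63.5 * 100 = 20.6%

20.6


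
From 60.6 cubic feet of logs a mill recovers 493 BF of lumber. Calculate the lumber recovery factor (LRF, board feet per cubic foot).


Formula: LRF = Lumber Output (BF) / Log Input (ft^3)
LRF = 493 BF / 60.6 ft^3
LRF = 8.14 BF/ft^3

8.14


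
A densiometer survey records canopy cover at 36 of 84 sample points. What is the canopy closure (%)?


Formula: Canopy closure = covered points / total points * 100
Closure = 36 / 84 * 100
Closure = 0.4286 * 100 = 42.9%

42.9


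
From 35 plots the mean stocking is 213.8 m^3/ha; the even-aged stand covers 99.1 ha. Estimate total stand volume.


Formula: Total Volume = Mean Volume per ha * Total Area
Total Volume = 213.8 m^3/ha * 99.1 ha
Total Volume = 21188 m^3

21188


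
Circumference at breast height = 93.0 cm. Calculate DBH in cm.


Formula: DBH = C / pi
DBH = 93.0 / pi
pi = 3.14159...
DBH = 29.6 cm

29.6


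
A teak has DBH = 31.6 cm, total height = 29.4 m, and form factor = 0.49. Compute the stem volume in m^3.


Formula: V = pi * (DBH/200)^2 * H * ff
Radius = DBH/200 = 31.6/200 = 0.158 m
Radius^2 = 0.158^2 = 0.024964 m^2
V = pi * 0.024964 * 29.4 * 0.49
V = 1.13 m^3

1.13


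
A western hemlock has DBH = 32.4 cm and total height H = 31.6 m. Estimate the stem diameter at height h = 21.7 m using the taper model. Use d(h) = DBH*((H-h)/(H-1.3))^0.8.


Taper: d(h) = DBH * ((H - h) / (H - 1.3))^0.8
Numerator = H - h = 31.6 - 21.7 = 9.9 m
Denominator = H - 1.3 = 31.6 - 1.3 = 30.3 m
Ratio = 9.9 / 30.3 = 0.32673
d = 32.4 * 0.32673^0.8 = 13.2 cm

13.2


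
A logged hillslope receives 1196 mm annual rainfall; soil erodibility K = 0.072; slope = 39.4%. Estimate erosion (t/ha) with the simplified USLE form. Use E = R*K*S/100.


Formula: E = R * K * S / 100  (simplified USLE)
R * K = 1196 * 0.072 = 86.112
E = 86.112 * 39.4 / 100 = 33.93 t/ha

33.93


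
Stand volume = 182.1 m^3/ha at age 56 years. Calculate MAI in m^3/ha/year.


Formula: MAI = Total Volume / Stand Age
MAI = 182.1 m^3/ha / 56 years
MAI = 3.25 m^3/ha/year

3.25


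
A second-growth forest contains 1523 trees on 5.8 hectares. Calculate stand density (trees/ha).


Formula: Stand Density = N_trees / Area_ha
Density = 1523 trees / 5.8 ha
Density = 263 trees/ha

263


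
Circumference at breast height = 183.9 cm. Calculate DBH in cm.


Formula: DBH = C / pi
DBH = 183.9 / pi
pi = 3.14159...
DBH = 58.5 cm

58.5


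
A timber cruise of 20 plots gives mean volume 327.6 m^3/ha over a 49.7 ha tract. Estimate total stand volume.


Formula: Total Volume = Mean Volume per ha * Total Area
Total Volume = 327.6 m^3/ha * 49.7 ha
Total Volume = 16282 m^3

16282


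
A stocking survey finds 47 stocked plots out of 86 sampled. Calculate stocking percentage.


Formula: Stocking % = stocked plots / total plots * 100
Stocking = 47 / 86 * 100
Stocking = 0.5465 * 100 = 54.7%

54.7


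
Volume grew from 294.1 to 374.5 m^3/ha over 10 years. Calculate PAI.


Formula: PAI = (V_T2 - V_T1) / (T2 - T1)
Volume increment = 374.5 - 294.1 = 80.4 m^3/ha
PAI = 80.4 / 10 = 8.04 m^3/ha/year

8.04


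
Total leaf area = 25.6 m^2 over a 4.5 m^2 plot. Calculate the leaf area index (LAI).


Formula: LAI = total leaf area / ground area  (dimensionless)
LAI = 25.6 m^2 / 4.5 m^2
LAI = 5.69

5.69


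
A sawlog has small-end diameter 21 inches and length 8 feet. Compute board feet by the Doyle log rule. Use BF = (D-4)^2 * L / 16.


Doyle: BF = (D - 4)^2 * L / 16
Adjusted diameter = 21 - 4 = 17 in
(D-4)^2 = 17^2 = 289
BF = 289 * 8 / 16 = 145 BF

145


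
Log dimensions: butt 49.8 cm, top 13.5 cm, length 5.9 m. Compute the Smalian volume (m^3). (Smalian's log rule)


Smalian: V = (A1 + A2)/2 * L,  A = pi*(D/200)^2
A1 = pi*(49.8/200)^2 = 0.194782 m^2
A2 = pi*(13.5/200)^2 = 0.014314 m^2
V = (0.194782+0.014314)/2*5.9 = 0.6168 m^3

0.6168


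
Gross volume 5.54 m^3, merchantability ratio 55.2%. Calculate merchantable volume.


Formula: MV = V_total * (merchantable_pct / 100)
Merchantable fraction = 55.2% / 100 = 0.552
MV = 5.54 m^3 * 0.552 = 3.058 m^3

3.058


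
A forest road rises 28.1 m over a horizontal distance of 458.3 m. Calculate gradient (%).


Formula: Gradient = rise / run * 100
Gradient = 28.1 / 458.3 * 100 = 6.1%

6.1


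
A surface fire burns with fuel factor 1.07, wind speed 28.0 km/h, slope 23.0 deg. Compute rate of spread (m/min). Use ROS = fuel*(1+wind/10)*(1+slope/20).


Formula: ROS = fuel * (1 + wind/10) * (1 + slope/20)
Wind factor = 1 + 28.0/10 = 3.8
Slope factor = 1 + 23.0/20 = 2.15
ROS = 1.07 * 3.8 * 2.15 = 8.74 m/min

8.74


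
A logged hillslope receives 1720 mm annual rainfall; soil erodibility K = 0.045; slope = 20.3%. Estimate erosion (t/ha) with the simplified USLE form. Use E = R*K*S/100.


Formula: E = R * K * S / 100  (simplified USLE)
R * K = 1720 * 0.045 = 77.4
E = 77.4 * 20.3 / 100 = 15.71 t/ha

15.71


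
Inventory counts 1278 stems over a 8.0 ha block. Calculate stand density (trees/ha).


Formula: Stand Density = N_trees / Area_ha
Density = 1278 trees / 8.0 ha
Density = 160 trees/ha

160


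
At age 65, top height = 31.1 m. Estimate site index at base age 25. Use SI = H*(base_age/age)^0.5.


Formula: SI = H_dom * (base_age / age)^0.5
Age ratio = 25 / 65 = 0.38462
sqrt(age_ratio) = 0.62017
SI = 31.1 * 0.62017 = 19.3 m

19.3


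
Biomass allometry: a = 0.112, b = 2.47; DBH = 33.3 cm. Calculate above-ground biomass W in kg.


Formula: W = a * DBH^b  (allometric power law)
DBH^b = 33.3^2.47 = 5760.1959
W = 0.112 * 5760.1959 = 645.1 kg

645.1


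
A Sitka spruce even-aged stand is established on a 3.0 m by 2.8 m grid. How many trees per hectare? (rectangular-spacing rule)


Formula: TPH = 10000 m^2/ha / (spacing_x * spacing_y)
Area per tree = 3.0 m * 2.8 m = 8.4 m^2
TPH = 10000 / 8.4 = 1190 trees/ha

1190


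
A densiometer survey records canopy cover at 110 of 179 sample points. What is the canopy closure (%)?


Formula: Canopy closure = covered points / total points * 100
Closure = 110 / 179 * 100
Closure = 0.6145 * 100 = 61.5%

61.5


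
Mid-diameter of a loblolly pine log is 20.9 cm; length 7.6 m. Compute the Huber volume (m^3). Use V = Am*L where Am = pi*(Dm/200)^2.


Huber: V = Am * L,  Am = pi*(Dm/200)^2
Am = pi*(20.9/200)^2 = 0.034307 m^2
V = 0.034307*7.6 = 0.2607 m^3

0.2607


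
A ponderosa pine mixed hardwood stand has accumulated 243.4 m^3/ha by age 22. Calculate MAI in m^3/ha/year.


Formula: MAI = Total Volume / Stand Age
MAI = 243.4 m^3/ha / 22 years
MAI = 11.06 m^3/ha/year

11.06


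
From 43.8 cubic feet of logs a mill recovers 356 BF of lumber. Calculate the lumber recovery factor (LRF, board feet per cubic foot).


Formula: LRF = Lumber Output (BF) / Log Input (ft^3)
LRF = 356 BF / 43.8 ft^3
LRF = 8.13 BF/ft^3

8.13


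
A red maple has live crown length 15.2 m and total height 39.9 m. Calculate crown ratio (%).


Formula: Crown Ratio = (Crown Length / Total Height) * 100
CR = (15.2 m / 39.9 m) * 100
CR = 0.381 * 100 = 38.1%

38.1


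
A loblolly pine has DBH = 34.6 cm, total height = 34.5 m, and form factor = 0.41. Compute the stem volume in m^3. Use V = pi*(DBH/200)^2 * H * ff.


Formula: V = pi * (DBH/200)^2 * H * ff
Radius = DBH/200 = 34.6/200 = 0.173 m
Radius^2 = 0.173^2 = 0.029929 m^2
V = pi * 0.029929 * 34.5 * 0.41
V = 1.33 m^3

1.33


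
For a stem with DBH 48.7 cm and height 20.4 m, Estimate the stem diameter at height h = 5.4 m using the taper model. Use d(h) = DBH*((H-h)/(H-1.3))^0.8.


Taper: d(h) = DBH * ((H - h) / (H - 1.3))^0.8
Numerator = H - h = 20.4 - 5.4 = 15.0 m
Denominator = H - 1.3 = 20.4 - 1.3 = 19.1 m
Ratio = 15.0 / 19.1 = 0.78534
d = 48.7 * 0.78534^0.8 = 40.1 cm

40.1


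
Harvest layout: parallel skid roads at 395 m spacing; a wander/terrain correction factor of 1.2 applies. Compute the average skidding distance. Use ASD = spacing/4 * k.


Formula: ASD = (spacing / 4) * correction
Uncorrected distance = spacing / 4 = 395 / 4 = 98.75 m
ASD = 98.75 * 1.2 = 119 m

119


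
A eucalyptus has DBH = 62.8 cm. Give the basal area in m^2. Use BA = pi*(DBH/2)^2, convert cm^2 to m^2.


Formula: BA = pi * (DBH/2)^2 / 10000  (cm^2 to m^2)
Radius = DBH/2 = 62.8/2 = 31.4 cm
BA = pi * 31.4^2 / 10000
   = 3097.4847 cm^2 / 10000
   = 0.3097 m^2

0.3097


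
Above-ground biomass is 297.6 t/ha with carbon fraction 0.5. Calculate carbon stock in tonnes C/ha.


Formula: Carbon Stock = Biomass * Carbon Fraction
C = 297.6 t/ha * 0.5
C = 148.8 t C/ha

148.8


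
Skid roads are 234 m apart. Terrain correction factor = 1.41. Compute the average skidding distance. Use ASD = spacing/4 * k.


Formula: ASD = (spacing / 4) * correction
Uncorrected distance = spacing / 4 = 234 / 4 = 58.5 m
ASD = 58.5 * 1.41 = 82 m

82


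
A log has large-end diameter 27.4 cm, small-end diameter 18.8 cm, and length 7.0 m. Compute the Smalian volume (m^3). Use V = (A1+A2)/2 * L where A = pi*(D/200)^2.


Smalian: V = (A1 + A2)/2 * L,  A = pi*(D/200)^2
A1 = pi*(27.4/200)^2 = 0.058965 m^2
A2 = pi*(18.8/200)^2 = 0.027759 m^2
V = (0.058965+0.027759)/2*7.0 = 0.3035 m^3

0.3035


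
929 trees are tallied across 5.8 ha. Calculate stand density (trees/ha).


Formula: Stand Density = N_trees / Area_ha
Density = 929 trees / 5.8 ha
Density = 160 trees/ha

160


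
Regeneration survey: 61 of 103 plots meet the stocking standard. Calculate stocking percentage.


Formula: Stocking % = stocked plots / total plots * 100
Stocking = 61 / 103 * 100
Stocking = 0.5922 * 100 = 59.2%

59.2


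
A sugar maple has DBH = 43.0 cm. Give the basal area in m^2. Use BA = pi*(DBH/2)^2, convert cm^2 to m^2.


Formula: BA = pi * (DBH/2)^2 / 10000  (cm^2 to m^2)
Radius = DBH/2 = 43.0/2 = 21.5 cm
BA = pi * 21.5^2 / 10000
   = 1452.2012 cm^2 / 10000
   = 0.1452 m^2

0.1452


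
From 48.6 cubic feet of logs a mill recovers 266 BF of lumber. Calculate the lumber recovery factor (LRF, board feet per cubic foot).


Formula: LRF = Lumber Output (BF) / Log Input (ft^3)
LRF = 266 BF / 48.6 ft^3
LRF = 5.47 BF/ft^3

5.47


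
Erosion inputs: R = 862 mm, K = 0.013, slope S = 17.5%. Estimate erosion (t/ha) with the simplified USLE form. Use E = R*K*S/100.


Formula: E = R * K * S / 100  (simplified USLE)
R * K = 862 * 0.013 = 11.206
E = 11.206 * 17.5 / 100 = 1.96 t/ha

1.96


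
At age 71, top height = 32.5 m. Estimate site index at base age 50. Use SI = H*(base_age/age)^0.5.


Formula: SI = H_dom * (base_age / age)^0.5
Age ratio = 50 / 71 = 0.70423
sqrt(age_ratio) = 0.83918
SI = 32.5 * 0.83918 = 27.3 m

27.3


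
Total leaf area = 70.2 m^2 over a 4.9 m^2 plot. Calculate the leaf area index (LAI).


Formula: LAI = total leaf area / ground area  (dimensionless)
LAI = 70.2 m^2 / 4.9 m^2
LAI = 14.33

14.33


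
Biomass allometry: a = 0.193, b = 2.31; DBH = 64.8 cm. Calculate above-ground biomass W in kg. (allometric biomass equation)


Formula: W = a * DBH^b  (allometric power law)
DBH^b = 64.8^2.31 = 15301.65
W = 0.193 * 15301.65 = 2953.2 kg

2953.2


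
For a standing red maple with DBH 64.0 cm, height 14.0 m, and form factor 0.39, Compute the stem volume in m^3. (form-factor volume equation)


Formula: V = pi * (DBH/200)^2 * H * ff
Radius = DBH/200 = 64.0/200 = 0.32 m
Radius^2 = 0.32^2 = 0.1024 m^2
V = pi * 0.1024 * 14.0 * 0.39
V = 1.756 m^3

1.756


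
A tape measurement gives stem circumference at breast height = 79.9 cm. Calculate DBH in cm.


Formula: DBH = C / pi
DBH = 79.9 / pi
pi = 3.14159...
DBH = 25.4 cm

25.4


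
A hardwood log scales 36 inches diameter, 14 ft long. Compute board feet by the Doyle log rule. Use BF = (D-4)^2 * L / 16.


Doyle: BF = (D - 4)^2 * L / 16
Adjusted diameter = 36 - 4 = 32 in
(D-4)^2 = 32^2 = 1024
BF = 1024 * 14 / 16 = 896 BF

896


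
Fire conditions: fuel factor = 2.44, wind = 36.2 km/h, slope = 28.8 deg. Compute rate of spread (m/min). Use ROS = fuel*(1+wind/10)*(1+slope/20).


Formula: ROS = fuel * (1 + wind/10) * (1 + slope/20)
Wind factor = 1 + 36.2/10 = 4.62
Slope factor = 1 + 28.8/20 = 2.44
ROS = 2.44 * 4.62 * 2.44 = 27.51 m/min

27.51


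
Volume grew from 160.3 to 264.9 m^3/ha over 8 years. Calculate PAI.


Formula: PAI = (V_T2 - V_T1) / (T2 - T1)
Volume increment = 264.9 - 160.3 = 104.6 m^3/ha
PAI = 104.6 / 8 = 13.08 m^3/ha/year

13.08


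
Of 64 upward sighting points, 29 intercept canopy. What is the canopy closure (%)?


Formula: Canopy closure = covered points / total points * 100
Closure = 29 / 64 * 100
Closure = 0.4531 * 100 = 45.3%

45.3


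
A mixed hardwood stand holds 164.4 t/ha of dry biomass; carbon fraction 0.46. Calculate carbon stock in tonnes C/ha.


Formula: Carbon Stock = Biomass * Carbon Fraction
C = 164.4 t/ha * 0.46
C = 75.6 t C/ha

75.6


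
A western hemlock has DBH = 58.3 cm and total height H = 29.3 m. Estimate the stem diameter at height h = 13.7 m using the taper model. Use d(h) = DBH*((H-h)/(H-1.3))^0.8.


Taper: d(h) = DBH * ((H - h) / (H - 1.3))^0.8
Numerator = H - h = 29.3 - 13.7 = 15.6 m
Denominator = H - 1.3 = 29.3 - 1.3 = 28.0 m
Ratio = 15.6 / 28.0 = 0.55714
d = 58.3 * 0.55714^0.8 = 36.5 cm

36.5


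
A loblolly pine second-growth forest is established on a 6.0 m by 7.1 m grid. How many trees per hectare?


Formula: TPH = 10000 m^2/ha / (spacing_x * spacing_y)
Area per tree = 6.0 m * 7.1 m = 42.6 m^2
TPH = 10000 / 42.6 = 235 trees/ha

235


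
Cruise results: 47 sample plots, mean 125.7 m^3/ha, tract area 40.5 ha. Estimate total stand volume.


Formula: Total Volume = Mean Volume per ha * Total Area
Total Volume = 125.7 m^3/ha * 40.5 ha
Total Volume = 5091 m^3

5091


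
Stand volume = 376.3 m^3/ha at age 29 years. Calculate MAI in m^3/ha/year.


Formula: MAI = Total Volume / Stand Age
MAI = 376.3 m^3/ha / 29 years
MAI = 12.98 m^3/ha/year

12.98


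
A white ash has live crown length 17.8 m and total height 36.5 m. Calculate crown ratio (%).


Formula: Crown Ratio = (Crown Length / Total Height) * 100
CR = (17.8 m / 36.5 m) * 100
CR = 0.4877 * 100 = 48.8%

48.8


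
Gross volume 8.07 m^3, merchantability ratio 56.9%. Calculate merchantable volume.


Formula: MV = V_total * (merchantable_pct / 100)
Merchantable fraction = 56.9% / 100 = 0.569
MV = 8.07 m^3 * 0.569 = 4.592 m^3

4.592


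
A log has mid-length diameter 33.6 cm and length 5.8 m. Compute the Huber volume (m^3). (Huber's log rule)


Huber: V = Am * L,  Am = pi*(Dm/200)^2
Am = pi*(33.6/200)^2 = 0.088668 m^2
V = 0.088668*5.8 = 0.5143 m^3

0.5143


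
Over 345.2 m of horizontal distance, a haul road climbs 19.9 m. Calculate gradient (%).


Formula: Gradient = rise / run * 100
Gradient = 19.9 / 345.2 * 100 = 5.8%

5.8


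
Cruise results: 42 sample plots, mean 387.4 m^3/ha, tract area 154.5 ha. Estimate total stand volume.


Formula: Total Volume = Mean Volume per ha * Total Area
Total Volume = 387.4 m^3/ha * 154.5 ha
Total Volume = 59853 m^3

59853


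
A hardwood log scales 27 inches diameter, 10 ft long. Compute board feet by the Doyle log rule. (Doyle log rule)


Doyle: BF = (D - 4)^2 * L / 16
Adjusted diameter = 27 - 4 = 23 in
(D-4)^2 = 23^2 = 529
BF = 529 * 10 / 16 = 331 BF

331


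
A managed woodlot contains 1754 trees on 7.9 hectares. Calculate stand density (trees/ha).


Formula: Stand Density = N_trees / Area_ha
Density = 1754 trees / 7.9 ha
Density = 222 trees/ha

222


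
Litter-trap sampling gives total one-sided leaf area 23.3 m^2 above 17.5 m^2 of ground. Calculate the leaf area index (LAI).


Formula: LAI = total leaf area / ground area  (dimensionless)
LAI = 23.3 m^2 / 17.5 m^2
LAI = 1.33

1.33


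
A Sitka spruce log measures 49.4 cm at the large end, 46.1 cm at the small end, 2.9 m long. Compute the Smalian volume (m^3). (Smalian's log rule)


Smalian: V = (A1 + A2)/2 * L,  A = pi*(D/200)^2
A1 = pi*(49.4/200)^2 = 0.191665 m^2
A2 = pi*(46.1/200)^2 = 0.166914 m^2
V = (0.191665+0.166914)/2*2.9 = 0.5199 m^3

0.5199


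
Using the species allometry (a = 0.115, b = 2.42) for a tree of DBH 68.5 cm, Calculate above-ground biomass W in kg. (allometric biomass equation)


Formula: W = a * DBH^b  (allometric power law)
DBH^b = 68.5^2.42 = 27693.0751
W = 0.115 * 27693.0751 = 3184.7 kg

3184.7


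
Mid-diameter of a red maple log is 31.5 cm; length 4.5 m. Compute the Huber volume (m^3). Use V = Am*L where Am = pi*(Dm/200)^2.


Huber: V = Am * L,  Am = pi*(Dm/200)^2
Am = pi*(31.5/200)^2 = 0.077931 m^2
V = 0.077931*4.5 = 0.3507 m^3

0.3507


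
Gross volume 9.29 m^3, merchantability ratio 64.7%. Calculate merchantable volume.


Formula: MV = V_total * (merchantable_pct / 100)
Merchantable fraction = 64.7% / 100 = 0.647
MV = 9.29 m^3 * 0.647 = 6.011 m^3

6.011


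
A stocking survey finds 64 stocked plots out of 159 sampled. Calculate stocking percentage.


Formula: Stocking % = stocked plots / total plots * 100
Stocking = 64 / 159 * 100
Stocking = 0.4025 * 100 = 40.3%

40.3


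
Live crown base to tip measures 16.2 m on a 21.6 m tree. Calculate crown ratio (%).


Formula: Crown Ratio = (Crown Length / Total Height) * 100
CR = (16.2 m / 21.6 m) * 100
CR = 0.75 * 100 = 75.0%

75.0


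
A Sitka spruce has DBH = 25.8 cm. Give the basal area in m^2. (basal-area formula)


Formula: BA = pi * (DBH/2)^2 / 10000  (cm^2 to m^2)
Radius = DBH/2 = 25.8/2 = 12.9 cm
BA = pi * 12.9^2 / 10000
   = 522.7924 cm^2 / 10000
   = 0.0523 m^2

0.0523


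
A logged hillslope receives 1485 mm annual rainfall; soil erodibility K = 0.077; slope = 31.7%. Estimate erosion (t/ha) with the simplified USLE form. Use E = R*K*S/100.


Formula: E = R * K * S / 100  (simplified USLE)
R * K = 1485 * 0.077 = 114.345
E = 114.345 * 31.7 / 100 = 36.25 t/ha

36.25


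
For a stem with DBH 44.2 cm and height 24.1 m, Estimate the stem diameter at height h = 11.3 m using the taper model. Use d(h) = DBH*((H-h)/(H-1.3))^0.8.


Taper: d(h) = DBH * ((H - h) / (H - 1.3))^0.8
Numerator = H - h = 24.1 - 11.3 = 12.8 m
Denominator = H - 1.3 = 24.1 - 1.3 = 22.8 m
Ratio = 12.8 / 22.8 = 0.5614
d = 44.2 * 0.5614^0.8 = 27.9 cm

27.9


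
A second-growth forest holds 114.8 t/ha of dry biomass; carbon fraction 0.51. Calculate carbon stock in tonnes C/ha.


Formula: Carbon Stock = Biomass * Carbon Fraction
C = 114.8 t/ha * 0.51
C = 58.5 t C/ha

58.5


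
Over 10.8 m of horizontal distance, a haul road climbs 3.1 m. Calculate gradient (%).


Formula: Gradient = rise / run * 100
Gradient = 3.1 / 10.8 * 100 = 28.7%

28.7


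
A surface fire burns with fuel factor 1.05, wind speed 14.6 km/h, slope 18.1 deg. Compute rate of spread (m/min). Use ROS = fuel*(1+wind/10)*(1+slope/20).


Formula: ROS = fuel * (1 + wind/10) * (1 + slope/20)
Wind factor = 1 + 14.6/10 = 2.46
Slope factor = 1 + 18.1/20 = 1.905
ROS = 1.05 * 2.46 * 1.905 = 4.92 m/min

4.92


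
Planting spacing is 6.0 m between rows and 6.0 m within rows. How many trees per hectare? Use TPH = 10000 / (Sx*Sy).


Formula: TPH = 10000 m^2/ha / (spacing_x * spacing_y)
Area per tree = 6.0 m * 6.0 m = 36.0 m^2
TPH = 10000 / 36.0 = 278 trees/ha

278


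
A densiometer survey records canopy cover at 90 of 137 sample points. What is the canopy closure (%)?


Formula: Canopy closure = covered points / total points * 100
Closure = 90 / 137 * 100
Closure = 0.6569 * 100 = 65.7%

65.7


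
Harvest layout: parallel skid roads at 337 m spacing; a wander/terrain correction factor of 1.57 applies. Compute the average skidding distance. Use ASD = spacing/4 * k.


Formula: ASD = (spacing / 4) * correction
Uncorrected distance = spacing / 4 = 337 / 4 = 84.25 m
ASD = 84.25 * 1.57 = 132 m

132


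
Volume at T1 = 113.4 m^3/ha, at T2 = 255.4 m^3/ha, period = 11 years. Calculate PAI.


Formula: PAI = (V_T2 - V_T1) / (T2 - T1)
Volume increment = 255.4 - 113.4 = 142.0 m^3/ha
PAI = 142.0 / 11 = 12.91 m^3/ha/year

12.91


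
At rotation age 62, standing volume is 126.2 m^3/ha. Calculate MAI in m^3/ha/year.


Formula: MAI = Total Volume / Stand Age
MAI = 126.2 m^3/ha / 62 years
MAI = 2.04 m^3/ha/year

2.04


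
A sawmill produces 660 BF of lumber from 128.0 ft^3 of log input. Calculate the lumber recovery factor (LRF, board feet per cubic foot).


Formula: LRF = Lumber Output (BF) / Log Input (ft^3)
LRF = 660 BF / 128.0 ft^3
LRF = 5.16 BF/ft^3

5.16


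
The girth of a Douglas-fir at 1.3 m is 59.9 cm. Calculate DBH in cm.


Formula: DBH = C / pi
DBH = 59.9 / pi
pi = 3.14159...
DBH = 19.1 cm

19.1


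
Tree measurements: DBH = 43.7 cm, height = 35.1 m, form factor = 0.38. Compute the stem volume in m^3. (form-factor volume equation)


Formula: V = pi * (DBH/200)^2 * H * ff
Radius = DBH/200 = 43.7/200 = 0.2185 m
Radius^2 = 0.2185^2 = 0.04774225 m^2
V = pi * 0.04774225 * 35.1 * 0.38
V = 2.001 m^3

2.001


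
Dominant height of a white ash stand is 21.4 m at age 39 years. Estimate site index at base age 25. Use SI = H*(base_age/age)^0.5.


Formula: SI = H_dom * (base_age / age)^0.5
Age ratio = 25 / 39 = 0.64103
sqrt(age_ratio) = 0.80064
SI = 21.4 * 0.80064 = 17.1 m

17.1


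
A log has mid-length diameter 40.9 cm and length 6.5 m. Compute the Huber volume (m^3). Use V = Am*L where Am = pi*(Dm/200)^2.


Huber: V = Am * L,  Am = pi*(Dm/200)^2
Am = pi*(40.9/200)^2 = 0.131382 m^2
V = 0.131382*6.5 = 0.854 m^3

0.854


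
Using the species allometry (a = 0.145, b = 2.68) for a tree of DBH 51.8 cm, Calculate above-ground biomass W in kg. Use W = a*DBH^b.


Formula: W = a * DBH^b  (allometric power law)
DBH^b = 51.8^2.68 = 39301.014
W = 0.145 * 39301.014 = 5698.6 kg

5698.6


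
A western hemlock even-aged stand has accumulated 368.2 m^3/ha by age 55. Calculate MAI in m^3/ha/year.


Formula: MAI = Total Volume / Stand Age
MAI = 368.2 m^3/ha / 55 years
MAI = 6.69 m^3/ha/year

6.69


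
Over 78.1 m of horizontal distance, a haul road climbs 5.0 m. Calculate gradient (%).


Formula: Gradient = rise / run * 100
Gradient = 5.0 / 78.1 * 100 = 6.4%

6.4


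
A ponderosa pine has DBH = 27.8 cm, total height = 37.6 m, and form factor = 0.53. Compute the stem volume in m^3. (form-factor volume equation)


Formula: V = pi * (DBH/200)^2 * H * ff
Radius = DBH/200 = 27.8/200 = 0.139 m
Radius^2 = 0.139^2 = 0.019321 m^2
V = pi * 0.019321 * 37.6 * 0.53
V = 1.21 m^3

1.21


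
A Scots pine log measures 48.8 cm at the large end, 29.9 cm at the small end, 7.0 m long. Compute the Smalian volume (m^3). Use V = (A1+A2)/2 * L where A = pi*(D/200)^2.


Smalian: V = (A1 + A2)/2 * L,  A = pi*(D/200)^2
A1 = pi*(48.8/200)^2 = 0.187038 m^2
A2 = pi*(29.9/200)^2 = 0.070215 m^2
V = (0.187038+0.070215)/2*7.0 = 0.9004 m^3

0.9004


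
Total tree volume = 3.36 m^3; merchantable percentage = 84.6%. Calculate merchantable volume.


Formula: MV = V_total * (merchantable_pct / 100)
Merchantable fraction = 84.6% / 100 = 0.846
MV = 3.36 m^3 * 0.846 = 2.843 m^3

2.843


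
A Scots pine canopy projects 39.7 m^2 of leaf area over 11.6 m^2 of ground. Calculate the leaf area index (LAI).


Formula: LAI = total leaf area / ground area  (dimensionless)
LAI = 39.7 m^2 / 11.6 m^2
LAI = 3.42

3.42


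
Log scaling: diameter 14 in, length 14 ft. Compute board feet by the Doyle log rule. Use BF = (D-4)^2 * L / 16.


Doyle: BF = (D - 4)^2 * L / 16
Adjusted diameter = 14 - 4 = 10 in
(D-4)^2 = 10^2 = 100
BF = 100 * 14 / 16 = 88 BF

88


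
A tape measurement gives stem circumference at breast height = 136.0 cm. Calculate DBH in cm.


Formula: DBH = C / pi
DBH = 136.0 / pi
pi = 3.14159...
DBH = 43.3 cm

43.3


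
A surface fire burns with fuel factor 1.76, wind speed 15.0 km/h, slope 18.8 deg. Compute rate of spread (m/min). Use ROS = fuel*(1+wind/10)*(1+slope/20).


Formula: ROS = fuel * (1 + wind/10) * (1 + slope/20)
Wind factor = 1 + 15.0/10 = 2.5
Slope factor = 1 + 18.8/20 = 1.94
ROS = 1.76 * 2.5 * 1.94 = 8.54 m/min

8.54


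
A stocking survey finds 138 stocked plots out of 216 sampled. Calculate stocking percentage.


Formula: Stocking % = stocked plots / total plots * 100
Stocking = 138 / 216 * 100
Stocking = 0.6389 * 100 = 63.9%

63.9


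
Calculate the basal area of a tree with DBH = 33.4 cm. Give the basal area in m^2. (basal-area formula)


Formula: BA = pi * (DBH/2)^2 / 10000  (cm^2 to m^2)
Radius = DBH/2 = 33.4/2 = 16.7 cm
BA = pi * 16.7^2 / 10000
   = 876.1588 cm^2 / 10000
   = 0.0876 m^2

0.0876


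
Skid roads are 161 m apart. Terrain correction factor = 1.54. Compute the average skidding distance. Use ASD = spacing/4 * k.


Formula: ASD = (spacing / 4) * correction
Uncorrected distance = spacing / 4 = 161 / 4 = 40.25 m
ASD = 40.25 * 1.54 = 62 m

62


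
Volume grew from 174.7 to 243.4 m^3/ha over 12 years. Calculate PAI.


Formula: PAI = (V_T2 - V_T1) / (T2 - T1)
Volume increment = 243.4 - 174.7 = 68.7 m^3/ha
PAI = 68.7 / 12 = 5.73 m^3/ha/year

5.73


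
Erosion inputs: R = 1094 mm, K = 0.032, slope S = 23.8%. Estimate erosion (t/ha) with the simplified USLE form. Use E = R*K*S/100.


Formula: E = R * K * S / 100  (simplified USLE)
R * K = 1094 * 0.032 = 35.008
E = 35.008 * 23.8 / 100 = 8.33 t/ha

8.33


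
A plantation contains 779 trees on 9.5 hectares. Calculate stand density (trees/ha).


Formula: Stand Density = N_trees / Area_ha
Density = 779 trees / 9.5 ha
Density = 82 trees/ha

82


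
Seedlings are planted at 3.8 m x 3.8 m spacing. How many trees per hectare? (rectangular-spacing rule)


Formula: TPH = 10000 m^2/ha / (spacing_x * spacing_y)
Area per tree = 3.8 m * 3.8 m = 14.44 m^2
TPH = 10000 / 14.44 = 693 trees/ha

693


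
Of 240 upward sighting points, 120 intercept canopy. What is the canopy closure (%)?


Formula: Canopy closure = covered points / total points * 100
Closure = 120 / 240 * 100
Closure = 0.5 * 100 = 50.0%

50.0


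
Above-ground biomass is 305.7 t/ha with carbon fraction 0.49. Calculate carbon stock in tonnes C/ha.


Formula: Carbon Stock = Biomass * Carbon Fraction
C = 305.7 t/ha * 0.49
C = 149.8 t C/ha

149.8


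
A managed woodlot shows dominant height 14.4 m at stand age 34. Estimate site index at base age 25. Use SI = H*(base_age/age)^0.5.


Formula: SI = H_dom * (base_age / age)^0.5
Age ratio = 25 / 34 = 0.73529
sqrt(age_ratio) = 0.85749
SI = 14.4 * 0.85749 = 12.3 m

12.3


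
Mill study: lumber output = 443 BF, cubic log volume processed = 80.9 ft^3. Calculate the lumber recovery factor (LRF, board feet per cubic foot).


Formula: LRF = Lumber Output (BF) / Log Input (ft^3)
LRF = 443 BF / 80.9 ft^3
LRF = 5.48 BF/ft^3

5.48


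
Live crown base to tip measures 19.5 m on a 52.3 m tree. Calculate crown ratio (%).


Formula: Crown Ratio = (Crown Length / Total Height) * 100
CR = (19.5 m / 52.3 m) * 100
CR = 0.3728 * 100 = 37.3%

37.3


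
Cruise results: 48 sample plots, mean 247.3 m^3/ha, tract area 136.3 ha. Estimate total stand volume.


Formula: Total Volume = Mean Volume per ha * Total Area
Total Volume = 247.3 m^3/ha * 136.3 ha
Total Volume = 33707 m^3

33707


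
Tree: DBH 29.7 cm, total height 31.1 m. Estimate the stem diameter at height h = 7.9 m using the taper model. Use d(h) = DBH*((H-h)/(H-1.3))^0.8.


Taper: d(h) = DBH * ((H - h) / (H - 1.3))^0.8
Numerator = H - h = 31.1 - 7.9 = 23.2 m
Denominator = H - 1.3 = 31.1 - 1.3 = 29.8 m
Ratio = 23.2 / 29.8 = 0.77852
d = 29.7 * 0.77852^0.8 = 24.3 cm

24.3


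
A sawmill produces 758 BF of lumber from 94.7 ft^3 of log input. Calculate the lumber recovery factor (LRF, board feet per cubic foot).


Formula: LRF = Lumber Output (BF) / Log Input (ft^3)
LRF = 758 BF / 94.7 ft^3
LRF = 8.0 BF/ft^3

8.0


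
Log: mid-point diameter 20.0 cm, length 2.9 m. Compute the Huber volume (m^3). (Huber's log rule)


Huber: V = Am * L,  Am = pi*(Dm/200)^2
Am = pi*(20.0/200)^2 = 0.031416 m^2
V = 0.031416*2.9 = 0.0911 m^3

0.0911


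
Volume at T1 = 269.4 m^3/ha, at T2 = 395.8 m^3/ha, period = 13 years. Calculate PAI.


Formula: PAI = (V_T2 - V_T1) / (T2 - T1)
Volume increment = 395.8 - 269.4 = 126.4 m^3/ha
PAI = 126.4 / 13 = 9.72 m^3/ha/year

9.72


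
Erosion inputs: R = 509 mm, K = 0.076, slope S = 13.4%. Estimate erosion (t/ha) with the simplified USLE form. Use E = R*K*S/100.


Formula: E = R * K * S / 100  (simplified USLE)
R * K = 509 * 0.076 = 38.684
E = 38.684 * 13.4 / 100 = 5.18 t/ha

5.18


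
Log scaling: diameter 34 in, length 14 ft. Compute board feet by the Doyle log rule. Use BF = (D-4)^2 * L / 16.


Doyle: BF = (D - 4)^2 * L / 16
Adjusted diameter = 34 - 4 = 30 in
(D-4)^2 = 30^2 = 900
BF = 900 * 14 / 16 = 788 BF

788


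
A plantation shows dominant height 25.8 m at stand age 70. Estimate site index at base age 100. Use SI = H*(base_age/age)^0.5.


Formula: SI = H_dom * (base_age / age)^0.5
Age ratio = 100 / 70 = 1.42857
sqrt(age_ratio) = 1.19523
SI = 25.8 * 1.19523 = 30.8 m

30.8


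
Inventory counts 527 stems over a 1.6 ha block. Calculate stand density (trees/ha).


Formula: Stand Density = N_trees / Area_ha
Density = 527 trees / 1.6 ha
Density = 329 trees/ha

329


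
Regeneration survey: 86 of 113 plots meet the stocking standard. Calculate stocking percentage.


Formula: Stocking % = stocked plots / total plots * 100
Stocking = 86 / 113 * 100
Stocking = 0.7611 * 100 = 76.1%

76.1


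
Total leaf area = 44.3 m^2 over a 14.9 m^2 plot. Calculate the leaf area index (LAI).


Formula: LAI = total leaf area / ground area  (dimensionless)
LAI = 44.3 m^2 / 14.9 m^2
LAI = 2.97

2.97


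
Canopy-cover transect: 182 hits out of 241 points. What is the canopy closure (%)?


Formula: Canopy closure = covered points / total points * 100
Closure = 182 / 241 * 100
Closure = 0.7552 * 100 = 75.5%

75.5


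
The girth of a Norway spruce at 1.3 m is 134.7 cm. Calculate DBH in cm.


Formula: DBH = C / pi
DBH = 134.7 / pi
pi = 3.14159...
DBH = 42.9 cm

42.9


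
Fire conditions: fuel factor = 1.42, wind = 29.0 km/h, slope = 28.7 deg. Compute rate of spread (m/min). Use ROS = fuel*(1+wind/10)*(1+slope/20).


Formula: ROS = fuel * (1 + wind/10) * (1 + slope/20)
Wind factor = 1 + 29.0/10 = 3.9
Slope factor = 1 + 28.7/20 = 2.435
ROS = 1.42 * 3.9 * 2.435 = 13.49 m/min

13.49


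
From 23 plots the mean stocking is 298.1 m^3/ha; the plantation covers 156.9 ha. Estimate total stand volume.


Formula: Total Volume = Mean Volume per ha * Total Area
Total Volume = 298.1 m^3/ha * 156.9 ha
Total Volume = 46772 m^3

46772


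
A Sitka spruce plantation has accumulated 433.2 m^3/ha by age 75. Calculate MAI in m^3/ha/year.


Formula: MAI = Total Volume / Stand Age
MAI = 433.2 m^3/ha / 75 years
MAI = 5.78 m^3/ha/year

5.78


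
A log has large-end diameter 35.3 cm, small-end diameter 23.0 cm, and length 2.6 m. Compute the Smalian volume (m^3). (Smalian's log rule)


Smalian: V = (A1 + A2)/2 * L,  A = pi*(D/200)^2
A1 = pi*(35.3/200)^2 = 0.097868 m^2
A2 = pi*(23.0/200)^2 = 0.041548 m^2
V = (0.097868+0.041548)/2*2.6 = 0.1812 m^3

0.1812


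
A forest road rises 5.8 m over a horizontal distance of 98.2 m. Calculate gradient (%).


Formula: Gradient = rise / run * 100
Gradient = 5.8 / 98.2 * 100 = 5.9%

5.9


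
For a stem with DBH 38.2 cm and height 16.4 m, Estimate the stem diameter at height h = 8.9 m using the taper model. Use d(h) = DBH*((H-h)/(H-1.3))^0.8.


Taper: d(h) = DBH * ((H - h) / (H - 1.3))^0.8
Numerator = H - h = 16.4 - 8.9 = 7.5 m
Denominator = H - 1.3 = 16.4 - 1.3 = 15.1 m
Ratio = 7.5 / 15.1 = 0.49669
d = 38.2 * 0.49669^0.8 = 21.8 cm

21.8


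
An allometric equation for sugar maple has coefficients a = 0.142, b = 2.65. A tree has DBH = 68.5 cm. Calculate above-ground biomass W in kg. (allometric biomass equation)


Formula: W = a * DBH^b  (allometric power law)
DBH^b = 68.5^2.65 = 73211.6196
W = 0.142 * 73211.6196 = 10396.0 kg

10396.0


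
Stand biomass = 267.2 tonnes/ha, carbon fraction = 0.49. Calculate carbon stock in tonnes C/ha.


Formula: Carbon Stock = Biomass * Carbon Fraction
C = 267.2 t/ha * 0.49
C = 130.9 t C/ha

130.9


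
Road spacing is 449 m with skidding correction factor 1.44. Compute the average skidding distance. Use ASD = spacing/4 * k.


Formula: ASD = (spacing / 4) * correction
Uncorrected distance = spacing / 4 = 449 / 4 = 112.25 m
ASD = 112.25 * 1.44 = 162 m

162


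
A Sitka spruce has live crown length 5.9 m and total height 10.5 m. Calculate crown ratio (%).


Formula: Crown Ratio = (Crown Length / Total Height) * 100
CR = (5.9 m / 10.5 m) * 100
CR = 0.5619 * 100 = 56.2%

56.2


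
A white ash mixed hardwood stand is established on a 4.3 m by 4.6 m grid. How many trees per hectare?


Formula: TPH = 10000 m^2/ha / (spacing_x * spacing_y)
Area per tree = 4.3 m * 4.6 m = 19.78 m^2
TPH = 10000 / 19.78 = 506 trees/ha

506


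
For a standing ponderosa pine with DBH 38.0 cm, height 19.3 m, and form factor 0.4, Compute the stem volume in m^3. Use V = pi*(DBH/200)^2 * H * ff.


Formula: V = pi * (DBH/200)^2 * H * ff
Radius = DBH/200 = 38.0/200 = 0.19 m
Radius^2 = 0.19^2 = 0.0361 m^2
V = pi * 0.0361 * 19.3 * 0.4
V = 0.876 m^3

0.876


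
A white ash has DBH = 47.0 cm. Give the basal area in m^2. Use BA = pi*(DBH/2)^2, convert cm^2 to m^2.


Formula: BA = pi * (DBH/2)^2 / 10000  (cm^2 to m^2)
Radius = DBH/2 = 47.0/2 = 23.5 cm
BA = pi * 23.5^2 / 10000
   = 1734.9445 cm^2 / 10000
   = 0.1735 m^2

0.1735


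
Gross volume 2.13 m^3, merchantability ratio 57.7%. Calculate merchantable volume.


Formula: MV = V_total * (merchantable_pct / 100)
Merchantable fraction = 57.7% / 100 = 0.577
MV = 2.13 m^3 * 0.577 = 1.229 m^3

1.229


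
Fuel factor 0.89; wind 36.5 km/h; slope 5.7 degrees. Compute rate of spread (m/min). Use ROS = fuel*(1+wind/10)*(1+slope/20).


Formula: ROS = fuel * (1 + wind/10) * (1 + slope/20)
Wind factor = 1 + 36.5/10 = 4.65
Slope factor = 1 + 5.7/20 = 1.285
ROS = 0.89 * 4.65 * 1.285 = 5.32 m/min

5.32


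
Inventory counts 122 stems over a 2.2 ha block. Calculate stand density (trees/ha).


Formula: Stand Density = N_trees / Area_ha
Density = 122 trees / 2.2 ha
Density = 55 trees/ha

55


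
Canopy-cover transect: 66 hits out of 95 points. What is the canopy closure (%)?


Formula: Canopy closure = covered points / total points * 100
Closure = 66 / 95 * 100
Closure = 0.6947 * 100 = 69.5%

69.5


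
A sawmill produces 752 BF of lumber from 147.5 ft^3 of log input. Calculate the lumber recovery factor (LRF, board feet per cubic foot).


Formula: LRF = Lumber Output (BF) / Log Input (ft^3)
LRF = 752 BF / 147.5 ft^3
LRF = 5.1 BF/ft^3

5.1


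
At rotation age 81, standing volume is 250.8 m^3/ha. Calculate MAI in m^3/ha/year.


Formula: MAI = Total Volume / Stand Age
MAI = 250.8 m^3/ha / 81 years
MAI = 3.1 m^3/ha/year

3.1


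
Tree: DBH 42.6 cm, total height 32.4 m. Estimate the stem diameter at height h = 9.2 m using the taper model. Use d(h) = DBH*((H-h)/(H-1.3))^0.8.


Taper: d(h) = DBH * ((H - h) / (H - 1.3))^0.8
Numerator = H - h = 32.4 - 9.2 = 23.2 m
Denominator = H - 1.3 = 32.4 - 1.3 = 31.1 m
Ratio = 23.2 / 31.1 = 0.74598
d = 42.6 * 0.74598^0.8 = 33.7 cm

33.7


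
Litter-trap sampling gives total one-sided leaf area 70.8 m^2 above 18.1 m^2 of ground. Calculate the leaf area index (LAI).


Formula: LAI = total leaf area / ground area  (dimensionless)
LAI = 70.8 m^2 / 18.1 m^2
LAI = 3.91

3.91


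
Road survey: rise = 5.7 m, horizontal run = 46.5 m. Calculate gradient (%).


Formula: Gradient = rise / run * 100
Gradient = 5.7 / 46.5 * 100 = 12.3%

12.3


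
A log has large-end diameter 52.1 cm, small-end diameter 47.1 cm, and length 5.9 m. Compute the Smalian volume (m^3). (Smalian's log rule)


Smalian: V = (A1 + A2)/2 * L,  A = pi*(D/200)^2
A1 = pi*(52.1/200)^2 = 0.213189 m^2
A2 = pi*(47.1/200)^2 = 0.174234 m^2
V = (0.213189+0.174234)/2*5.9 = 1.1429 m^3

1.1429


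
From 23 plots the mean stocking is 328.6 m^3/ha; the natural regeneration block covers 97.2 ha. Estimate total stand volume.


Formula: Total Volume = Mean Volume per ha * Total Area
Total Volume = 328.6 m^3/ha * 97.2 ha
Total Volume = 31940 m^3

31940


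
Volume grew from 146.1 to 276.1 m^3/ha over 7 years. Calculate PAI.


Formula: PAI = (V_T2 - V_T1) / (T2 - T1)
Volume increment = 276.1 - 146.1 = 130.0 m^3/ha
PAI = 130.0 / 7 = 18.57 m^3/ha/year

18.57


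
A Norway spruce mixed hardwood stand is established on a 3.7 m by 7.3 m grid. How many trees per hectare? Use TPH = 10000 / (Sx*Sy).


Formula: TPH = 10000 m^2/ha / (spacing_x * spacing_y)
Area per tree = 3.7 m * 7.3 m = 27.01 m^2
TPH = 10000 / 27.01 = 370 trees/ha

370


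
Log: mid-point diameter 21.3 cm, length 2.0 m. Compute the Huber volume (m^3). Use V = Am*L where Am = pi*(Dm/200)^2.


Huber: V = Am * L,  Am = pi*(Dm/200)^2
Am = pi*(21.3/200)^2 = 0.035633 m^2
V = 0.035633*2.0 = 0.0713 m^3

0.0713


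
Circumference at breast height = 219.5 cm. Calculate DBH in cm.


Formula: DBH = C / pi
DBH = 219.5 / pi
pi = 3.14159...
DBH = 69.9 cm

69.9


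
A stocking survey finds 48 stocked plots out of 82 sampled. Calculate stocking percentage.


Formula: Stocking % = stocked plots / total plots * 100
Stocking = 48 / 82 * 100
Stocking = 0.5854 * 100 = 58.5%

58.5


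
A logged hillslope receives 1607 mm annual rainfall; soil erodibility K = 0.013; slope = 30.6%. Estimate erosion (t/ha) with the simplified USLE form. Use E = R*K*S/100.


Formula: E = R * K * S / 100  (simplified USLE)
R * K = 1607 * 0.013 = 20.891
E = 20.891 * 30.6 / 100 = 6.39 t/ha

6.39


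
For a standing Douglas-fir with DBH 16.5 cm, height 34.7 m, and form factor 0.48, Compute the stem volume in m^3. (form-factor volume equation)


Formula: V = pi * (DBH/200)^2 * H * ff
Radius = DBH/200 = 16.5/200 = 0.0825 m
Radius^2 = 0.0825^2 = 0.00680625 m^2
V = pi * 0.00680625 * 34.7 * 0.48
V = 0.356 m^3

0.356


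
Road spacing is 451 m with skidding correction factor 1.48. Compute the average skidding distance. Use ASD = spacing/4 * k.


Formula: ASD = (spacing / 4) * correction
Uncorrected distance = spacing / 4 = 451 / 4 = 112.75 m
ASD = 112.75 * 1.48 = 167 m

167
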